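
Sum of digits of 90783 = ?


9 + 0 + 7 + 8 + 3 = 27


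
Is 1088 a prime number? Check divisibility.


1088 / 2 = 544 (exact division)
1088 is NOT prime.

No, 1088 is not prime


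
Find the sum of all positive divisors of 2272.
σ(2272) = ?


Divisors of 2272: 1, 2, 4, 8, 16, 32, 71, 142, 284, 568, 1136, 2272
Sum = 1 + 2 + 4 + 8 + 16 + 32 + 71 + 142 + 284 + 568 + 1136 + 2272 = 4536

σ(2272) = 4536


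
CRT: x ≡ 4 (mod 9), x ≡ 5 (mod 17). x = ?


M = 9*17 = 153
M1 = M/9 = 17, M2 = M/17 = 9
M1^(-1) mod 9 = 8, M2^(-1) mod 17 = 2
x = 4*17*8 + 5*9*2 = 634
634 mod 153 = 22
Check: 22 mod 9 = 4 ✓, 22 mod 17 = 5 ✓

x ≡ 22 (mod 153)


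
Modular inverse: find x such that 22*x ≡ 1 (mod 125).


Use the extended Euclidean algorithm on (125, 22); each row r = 125*s + 22*t:
r=125, s=1, t=0
r=22, s=0, t=1
q=5: r=15, s=1, t=-5   [125*(1) + 22*(-5) = 15]
q=1: r=7, s=-1, t=6   [125*(-1) + 22*(6) = 7]
q=2: r=1, s=3, t=-17   [125*(3) + 22*(-17) = 1]
q=7: r=0, s=-22, t=125   [125*(-22) + 22*(125) = 0]
GCD = 1 with t = -17, so 22*(-17) ≡ 1 (mod 125)
Inverse = -17 mod 125 = 108
Check: 22 * 108 = 2376 ≡ 1 (mod 125)

22^(-1) ≡ 108 (mod 125)


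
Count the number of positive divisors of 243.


243 = 3^5
d(243) = (5+1) = 6

6 divisors


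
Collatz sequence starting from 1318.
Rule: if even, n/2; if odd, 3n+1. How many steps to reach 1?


1318 → 659 → 1978 → 989 → 2968 → 1484 → 742 → 371 → 1114 → 557 → 1672 → 836 → 418 → 209 → 628 → 314 → 157 → 472 → 236 → 118 → 59 → 178 → 89 → 268 → 134 → 67 → 202 → 101 → 304 → 152 → 76 → 38 → 19 → 58 → 29 → 88 → 44 → 22 → 11 → 34 → 17 → 52 → 26 → 13 → 40 → 20 → 10 → 5 → 16 → 8 → 4 → 2 → 1
Total steps = 52

52 steps


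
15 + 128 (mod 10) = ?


15 + 128 = 143
143 mod 10 = 3


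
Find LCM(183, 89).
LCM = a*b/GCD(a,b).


GCD(183, 89) = 1
LCM = 183*89/1 = 16287/1 = 16287

LCM = 16287


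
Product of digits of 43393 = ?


4 × 3 × 3 × 9 × 3 = 972


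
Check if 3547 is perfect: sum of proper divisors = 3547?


Proper divisors of 3547: 1
Sum = 1 = 1

No, 3547 is not perfect (1 ≠ 3547)


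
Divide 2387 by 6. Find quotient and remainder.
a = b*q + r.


2387 = 6 * 397 + 5
Check: 2382 + 5 = 2387

q = 397, r = 5


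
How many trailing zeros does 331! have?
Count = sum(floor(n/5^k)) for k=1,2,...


floor(331/5) = 66
floor(331/25) = 13
floor(331/125) = 2
Total = 81

81 trailing zeros


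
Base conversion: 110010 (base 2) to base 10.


110010 (base 2) = 50 (decimal)
50 (decimal) = 50 (base 10)


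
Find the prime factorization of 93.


93 / 3 = 31
31 / 31 = 1
93 = 3 × 31


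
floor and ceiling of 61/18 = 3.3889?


61/18 = 3.3889
floor = 3
ceil = 4

floor = 3, ceil = 4


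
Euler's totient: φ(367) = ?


367 = 367
Prime factors: 367
φ(367) = 367 × (1-1/367)
= 367 × 366/367 = 366

φ(367) = 366


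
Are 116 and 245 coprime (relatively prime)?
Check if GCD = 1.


Euclidean algorithm:
245 = 2 * 116 + 13
116 = 8 * 13 + 12
13 = 1 * 12 + 1
12 = 12 * 1 + 0
GCD(116, 245) = 1

Yes, coprime (GCD = 1)


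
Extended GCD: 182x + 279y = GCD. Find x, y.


Tabular extended Euclidean (each row: r = 182*s + 279*t):
r=182, s=1, t=0
r=279, s=0, t=1
q=0: r=182, s=1, t=0   [182*(1) + 279*(0) = 182]
q=1: r=97, s=-1, t=1   [182*(-1) + 279*(1) = 97]
q=1: r=85, s=2, t=-1   [182*(2) + 279*(-1) = 85]
q=1: r=12, s=-3, t=2   [182*(-3) + 279*(2) = 12]
q=7: r=1, s=23, t=-15   [182*(23) + 279*(-15) = 1]
q=12: r=0, s=-279, t=182   [182*(-279) + 279*(182) = 0]
GCD = 1; from the row with r=1: x=23, y=-15
Check: 182*(23) + 279*(-15) = 4186 - 4185 = 1

GCD = 1, x = 23, y = -15


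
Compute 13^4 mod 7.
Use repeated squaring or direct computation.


13^1 mod 7 = 6
13^2 mod 7 = 1
13^3 mod 7 = 6
13^4 mod 7 = 1


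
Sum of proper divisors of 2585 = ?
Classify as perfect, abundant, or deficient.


Proper divisors: 1, 5, 11, 47, 55, 235, 517
Sum = 1 + 5 + 11 + 47 + 55 + 235 + 517 = 871
871 < 2585 → deficient

s(2585) = 871 (deficient)


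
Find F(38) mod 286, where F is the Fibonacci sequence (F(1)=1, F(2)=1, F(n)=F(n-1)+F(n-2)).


F(k) mod 286 for k=1..38:
1, 1, 2, 3, 5, 8, 13, 21, 34, 55, 89, 144, 233, 91, 38, 129, 167, 10, 177, 187, 78, 265, 57, 36, 93, 129, 222, 65, 1, 66, 67, 133, 200, 47, 247, 8, 255, 263
F(38) mod 286 = 263


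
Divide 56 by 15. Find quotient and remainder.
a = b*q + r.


56 = 15 * 3 + 11
Check: 45 + 11 = 56

q = 3, r = 11


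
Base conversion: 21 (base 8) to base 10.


21 (base 8) = 17 (decimal)
17 (decimal) = 17 (base 10)


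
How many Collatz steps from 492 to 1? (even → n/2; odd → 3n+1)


492 → 246 → 123 → 370 → 185 → 556 → 278 → 139 → 418 → 209 → 628 → 314 → 157 → 472 → 236 → 118 → 59 → 178 → 89 → 268 → 134 → 67 → 202 → 101 → 304 → 152 → 76 → 38 → 19 → 58 → 29 → 88 → 44 → 22 → 11 → 34 → 17 → 52 → 26 → 13 → 40 → 20 → 10 → 5 → 16 → 8 → 4 → 2 → 1
Total steps = 48

48 steps


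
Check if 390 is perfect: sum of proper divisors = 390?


Proper divisors of 390: 1, 2, 3, 5, 6, 10, 13, 15, 26, 30, 39, 65, 78, 130, 195
Sum = 1 + 2 + 3 + 5 + 6 + 10 + 13 + 15 + 26 + 30 + 39 + 65 + 78 + 130 + 195 = 618

No, 390 is not perfect (618 ≠ 390)


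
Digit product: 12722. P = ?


1 × 2 × 7 × 2 × 2 = 56


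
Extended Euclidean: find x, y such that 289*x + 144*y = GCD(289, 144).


Tabular extended Euclidean (each row: r = 289*s + 144*t):
r=289, s=1, t=0
r=144, s=0, t=1
q=2: r=1, s=1, t=-2   [289*(1) + 144*(-2) = 1]
q=144: r=0, s=-144, t=289   [289*(-144) + 144*(289) = 0]
GCD = 1; from the row with r=1: x=1, y=-2
Check: 289*(1) + 144*(-2) = 289 - 288 = 1

GCD = 1, x = 1, y = -2


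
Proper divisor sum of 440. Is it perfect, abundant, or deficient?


Proper divisors: 1, 2, 4, 5, 8, 10, 11, 20, 22, 40, 44, 55, 88, 110, 220
Sum = 1 + 2 + 4 + 5 + 8 + 10 + 11 + 20 + 22 + 40 + 44 + 55 + 88 + 110 + 220 = 640
640 > 440 → abundant

s(440) = 640 (abundant)


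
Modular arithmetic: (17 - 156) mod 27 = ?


17 - 156 = -139
-139 mod 27 = 23


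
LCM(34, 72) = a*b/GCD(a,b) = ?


GCD(34, 72) = 2
LCM = 34*72/2 = 2448/2 = 1224

LCM = 1224


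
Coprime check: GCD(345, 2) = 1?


Euclidean algorithm:
345 = 172 * 2 + 1
2 = 2 * 1 + 0
GCD(345, 2) = 1

Yes, coprime (GCD = 1)


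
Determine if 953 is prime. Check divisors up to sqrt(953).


Check divisors up to sqrt(953) = 30.8707
No divisors found.
953 is prime.

Yes, 953 is prime


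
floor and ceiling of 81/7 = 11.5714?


81/7 = 11.5714
floor = 11
ceil = 12

floor = 11, ceil = 12


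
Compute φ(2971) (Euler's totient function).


2971 = 2971
Prime factors: 2971
φ(2971) = 2971 × (1-1/2971)
= 2971 × 2970/2971 = 2970

φ(2971) = 2970


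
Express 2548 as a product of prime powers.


2548 / 2 = 1274
1274 / 2 = 637
637 / 7 = 91
91 / 7 = 13
13 / 13 = 1
2548 = 2^2 × 7^2 × 13


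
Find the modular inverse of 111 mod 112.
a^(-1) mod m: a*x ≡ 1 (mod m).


Use the extended Euclidean algorithm on (112, 111); each row r = 112*s + 111*t:
r=112, s=1, t=0
r=111, s=0, t=1
q=1: r=1, s=1, t=-1   [112*(1) + 111*(-1) = 1]
q=111: r=0, s=-111, t=112   [112*(-111) + 111*(112) = 0]
GCD = 1 with t = -1, so 111*(-1) ≡ 1 (mod 112)
Inverse = -1 mod 112 = 111
Check: 111 * 111 = 12321 ≡ 1 (mod 112)

111^(-1) ≡ 111 (mod 112)


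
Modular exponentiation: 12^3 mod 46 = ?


12^1 mod 46 = 12
12^2 mod 46 = 6
12^3 mod 46 = 26


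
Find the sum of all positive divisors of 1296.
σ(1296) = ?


Divisors of 1296: 1, 2, 3, 4, 6, 8, 9, 12, 16, 18, 24, 27, 36, 48, 54, 72, 81, 108, 144, 162, 216, 324, 432, 648, 1296
Sum = 1 + 2 + 3 + 4 + 6 + 8 + 9 + 12 + 16 + 18 + 24 + 27 + 36 + 48 + 54 + 72 + 81 + 108 + 144 + 162 + 216 + 324 + 432 + 648 + 1296 = 3751

σ(1296) = 3751


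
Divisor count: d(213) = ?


213 = 3^1 × 71^1
d(213) = (1+1) × (1+1) = 4

4 divisors


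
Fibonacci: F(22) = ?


Sequence: 1, 1, 2, 3, 5, 8, 13, 21, 34, 55, 89, 144, 233, 377, 610, 987, 1597, 2584, 4181, 6765, 10946, 17711
F(22) = 17711


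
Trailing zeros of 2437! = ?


floor(2437/5) = 487
floor(2437/25) = 97
floor(2437/125) = 19
floor(2437/625) = 3
Total = 606

606 trailing zeros


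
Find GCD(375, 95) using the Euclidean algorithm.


375 = 3 * 95 + 90
95 = 1 * 90 + 5
90 = 18 * 5 + 0
GCD = 5


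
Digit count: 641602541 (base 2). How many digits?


641602541 in base 2 = 100110001111100001001111101101
Number of digits = 30

30 digits (base 2)


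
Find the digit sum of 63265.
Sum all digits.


6 + 3 + 2 + 6 + 5 = 22


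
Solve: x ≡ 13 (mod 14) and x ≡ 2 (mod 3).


M = 14*3 = 42
M1 = M/14 = 3, M2 = M/3 = 14
M1^(-1) mod 14 = 5, M2^(-1) mod 3 = 2
x = 13*3*5 + 2*14*2 = 251
251 mod 42 = 41
Check: 41 mod 14 = 13 ✓, 41 mod 3 = 2 ✓

x ≡ 41 (mod 42)


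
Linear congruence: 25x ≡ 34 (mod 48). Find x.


GCD(25, 48) = 1, unique solution
a^(-1) mod 48 = 25
x = 25 * 34 mod 48 = 34

x ≡ 34 (mod 48)


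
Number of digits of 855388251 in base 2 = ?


855388251 in base 2 = 110010111111000011000001011011
Number of digits = 30

30 digits (base 2)


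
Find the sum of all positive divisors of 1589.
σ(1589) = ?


Divisors of 1589: 1, 7, 227, 1589
Sum = 1 + 7 + 227 + 1589 = 1824

σ(1589) = 1824


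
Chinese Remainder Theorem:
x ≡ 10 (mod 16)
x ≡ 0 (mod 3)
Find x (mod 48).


M = 16*3 = 48
M1 = M/16 = 3, M2 = M/3 = 16
M1^(-1) mod 16 = 11, M2^(-1) mod 3 = 1
x = 10*3*11 + 0*16*1 = 330
330 mod 48 = 42
Check: 42 mod 16 = 10 ✓, 42 mod 3 = 0 ✓

x ≡ 42 (mod 48)


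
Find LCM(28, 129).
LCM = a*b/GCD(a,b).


GCD(28, 129) = 1
LCM = 28*129/1 = 3612/1 = 3612

LCM = 3612


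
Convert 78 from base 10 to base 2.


78 (base 10) = 78 (decimal)
78 (decimal) = 1001110 (base 2)


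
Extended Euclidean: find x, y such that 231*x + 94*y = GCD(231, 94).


Tabular extended Euclidean (each row: r = 231*s + 94*t):
r=231, s=1, t=0
r=94, s=0, t=1
q=2: r=43, s=1, t=-2   [231*(1) + 94*(-2) = 43]
q=2: r=8, s=-2, t=5   [231*(-2) + 94*(5) = 8]
q=5: r=3, s=11, t=-27   [231*(11) + 94*(-27) = 3]
q=2: r=2, s=-24, t=59   [231*(-24) + 94*(59) = 2]
q=1: r=1, s=35, t=-86   [231*(35) + 94*(-86) = 1]
q=2: r=0, s=-94, t=231   [231*(-94) + 94*(231) = 0]
GCD = 1; from the row with r=1: x=35, y=-86
Check: 231*(35) + 94*(-86) = 8085 - 8084 = 1

GCD = 1, x = 35, y = -86


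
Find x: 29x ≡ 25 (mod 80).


GCD(29, 80) = 1, unique solution
a^(-1) mod 80 = 69
x = 69 * 25 mod 80 = 45

x ≡ 45 (mod 80)


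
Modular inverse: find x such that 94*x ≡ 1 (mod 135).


Use the extended Euclidean algorithm on (135, 94); each row r = 135*s + 94*t:
r=135, s=1, t=0
r=94, s=0, t=1
q=1: r=41, s=1, t=-1   [135*(1) + 94*(-1) = 41]
q=2: r=12, s=-2, t=3   [135*(-2) + 94*(3) = 12]
q=3: r=5, s=7, t=-10   [135*(7) + 94*(-10) = 5]
q=2: r=2, s=-16, t=23   [135*(-16) + 94*(23) = 2]
q=2: r=1, s=39, t=-56   [135*(39) + 94*(-56) = 1]
q=2: r=0, s=-94, t=135   [135*(-94) + 94*(135) = 0]
GCD = 1 with t = -56, so 94*(-56) ≡ 1 (mod 135)
Inverse = -56 mod 135 = 79
Check: 94 * 79 = 7426 ≡ 1 (mod 135)

94^(-1) ≡ 79 (mod 135)


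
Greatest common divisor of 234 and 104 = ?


234 = 2 * 104 + 26
104 = 4 * 26 + 0
GCD = 26


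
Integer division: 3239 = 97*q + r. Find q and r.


3239 = 97 * 33 + 38
Check: 3201 + 38 = 3239

q = 33, r = 38


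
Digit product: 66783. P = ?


6 × 6 × 7 × 8 × 3 = 6048


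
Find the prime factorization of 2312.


2312 / 2 = 1156
1156 / 2 = 578
578 / 2 = 289
289 / 17 = 17
17 / 17 = 1
2312 = 2^3 × 17^2


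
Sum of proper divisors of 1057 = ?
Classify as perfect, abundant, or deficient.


Proper divisors: 1, 7, 151
Sum = 1 + 7 + 151 = 159
159 < 1057 → deficient

s(1057) = 159 (deficient)


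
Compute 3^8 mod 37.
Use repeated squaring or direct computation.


3^1 mod 37 = 3
3^2 mod 37 = 9
3^3 mod 37 = 27
3^4 mod 37 = 7
3^5 mod 37 = 21
3^6 mod 37 = 26
3^7 mod 37 = 4
3^8 mod 37 = 12


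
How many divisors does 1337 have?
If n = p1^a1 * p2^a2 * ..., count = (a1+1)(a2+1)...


1337 = 7^1 × 191^1
d(1337) = (1+1) × (1+1) = 4

4 divisors


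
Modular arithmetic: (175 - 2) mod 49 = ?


175 - 2 = 173
173 mod 49 = 26


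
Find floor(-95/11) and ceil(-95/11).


-95/11 = -8.6364
floor = -9
ceil = -8

floor = -9, ceil = -8


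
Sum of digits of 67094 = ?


6 + 7 + 0 + 9 + 4 = 26


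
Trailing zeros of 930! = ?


floor(930/5) = 186
floor(930/25) = 37
floor(930/125) = 7
floor(930/625) = 1
Total = 231

231 trailing zeros


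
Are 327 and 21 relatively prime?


Euclidean algorithm:
327 = 15 * 21 + 12
21 = 1 * 12 + 9
12 = 1 * 9 + 3
9 = 3 * 3 + 0
GCD(327, 21) = 3

No, not coprime (GCD = 3)


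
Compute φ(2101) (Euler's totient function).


2101 = 11 × 191
Prime factors: 11, 191
φ(2101) = 2101 × (1-1/11) × (1-1/191)
= 2101 × 10/11 × 190/191 = 1900

φ(2101) = 1900


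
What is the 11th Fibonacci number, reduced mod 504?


F(k) mod 504 for k=1..11:
1, 1, 2, 3, 5, 8, 13, 21, 34, 55, 89
F(11) mod 504 = 89


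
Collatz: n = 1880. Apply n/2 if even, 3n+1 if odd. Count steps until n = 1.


1880 → 940 → 470 → 235 → 706 → 353 → 1060 → 530 → 265 → 796 → 398 → 199 → 598 → 299 → 898 → 449 → 1348 → 674 → 337 → 1012 → 506 → 253 → 760 → 380 → 190 → 95 → 286 → 143 → 430 → 215 → 646 → 323 → 970 → 485 → 1456 → 728 → 364 → 182 → 91 → 274 → 137 → 412 → 206 → 103 → 310 → 155 → 466 → 233 → 700 → 350 → 175 → 526 → 263 → 790 → 395 → 1186 → 593 → 1780 → 890 → 445 → 1336 → 668 → 334 → 167 → 502 → 251 → 754 → 377 → 1132 → 566 → 283 → 850 → 425 → 1276 → 638 → 319 → 958 → 479 → 1438 → 719 → 2158 → 1079 → 3238 → 1619 → 4858 → 2429 → 7288 → 3644 → 1822 → 911 → 2734 → 1367 → 4102 → 2051 → 6154 → 3077 → 9232 → 4616 → 2308 → 1154 → 577 → 1732 → 866 → 433 → 1300 → 650 → 325 → 976 → 488 → 244 → 122 → 61 → 184 → 92 → 46 → 23 → 70 → 35 → 106 → 53 → 160 → 80 → 40 → 20 → 10 → 5 → 16 → 8 → 4 → 2 → 1
Total steps = 130

130 steps


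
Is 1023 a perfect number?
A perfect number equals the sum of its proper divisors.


Proper divisors of 1023: 1, 3, 11, 31, 33, 93, 341
Sum = 1 + 3 + 11 + 31 + 33 + 93 + 341 = 513

No, 1023 is not perfect (513 ≠ 1023)


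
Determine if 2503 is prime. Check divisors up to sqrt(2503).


Check divisors up to sqrt(2503) = 50.0300
No divisors found.
2503 is prime.

Yes, 2503 is prime


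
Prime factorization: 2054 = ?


2054 / 2 = 1027
1027 / 13 = 79
79 / 79 = 1
2054 = 2 × 13 × 79


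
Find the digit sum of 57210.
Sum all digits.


5 + 7 + 2 + 1 + 0 = 15


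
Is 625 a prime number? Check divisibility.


625 / 5 = 125 (exact division)
625 is NOT prime.

No, 625 is not prime


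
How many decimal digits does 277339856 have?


277339856 has 9 digits in base 10
floor(log10(277339856)) + 1 = floor(8.4430) + 1 = 9

9 digits (base 10)


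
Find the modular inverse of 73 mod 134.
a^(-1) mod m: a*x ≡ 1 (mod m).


Use the extended Euclidean algorithm on (134, 73); each row r = 134*s + 73*t:
r=134, s=1, t=0
r=73, s=0, t=1
q=1: r=61, s=1, t=-1   [134*(1) + 73*(-1) = 61]
q=1: r=12, s=-1, t=2   [134*(-1) + 73*(2) = 12]
q=5: r=1, s=6, t=-11   [134*(6) + 73*(-11) = 1]
q=12: r=0, s=-73, t=134   [134*(-73) + 73*(134) = 0]
GCD = 1 with t = -11, so 73*(-11) ≡ 1 (mod 134)
Inverse = -11 mod 134 = 123
Check: 73 * 123 = 8979 ≡ 1 (mod 134)

73^(-1) ≡ 123 (mod 134)


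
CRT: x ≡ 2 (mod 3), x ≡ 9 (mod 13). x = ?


M = 3*13 = 39
M1 = M/3 = 13, M2 = M/13 = 3
M1^(-1) mod 3 = 1, M2^(-1) mod 13 = 9
x = 2*13*1 + 9*3*9 = 269
269 mod 39 = 35
Check: 35 mod 3 = 2 ✓, 35 mod 13 = 9 ✓

x ≡ 35 (mod 39)


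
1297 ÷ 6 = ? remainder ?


1297 = 6 * 216 + 1
Check: 1296 + 1 = 1297

q = 216, r = 1


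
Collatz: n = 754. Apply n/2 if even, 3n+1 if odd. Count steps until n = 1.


754 → 377 → 1132 → 566 → 283 → 850 → 425 → 1276 → 638 → 319 → 958 → 479 → 1438 → 719 → 2158 → 1079 → 3238 → 1619 → 4858 → 2429 → 7288 → 3644 → 1822 → 911 → 2734 → 1367 → 4102 → 2051 → 6154 → 3077 → 9232 → 4616 → 2308 → 1154 → 577 → 1732 → 866 → 433 → 1300 → 650 → 325 → 976 → 488 → 244 → 122 → 61 → 184 → 92 → 46 → 23 → 70 → 35 → 106 → 53 → 160 → 80 → 40 → 20 → 10 → 5 → 16 → 8 → 4 → 2 → 1
Total steps = 64

64 steps


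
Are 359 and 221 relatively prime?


Euclidean algorithm:
359 = 1 * 221 + 138
221 = 1 * 138 + 83
138 = 1 * 83 + 55
83 = 1 * 55 + 28
55 = 1 * 28 + 27
28 = 1 * 27 + 1
27 = 27 * 1 + 0
GCD(359, 221) = 1

Yes, coprime (GCD = 1)


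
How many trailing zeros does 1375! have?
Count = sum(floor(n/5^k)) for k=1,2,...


floor(1375/5) = 275
floor(1375/25) = 55
floor(1375/125) = 11
floor(1375/625) = 2
Total = 343

343 trailing zeros


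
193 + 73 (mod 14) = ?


193 + 73 = 266
266 mod 14 = 0


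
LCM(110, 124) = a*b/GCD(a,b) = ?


GCD(110, 124) = 2
LCM = 110*124/2 = 13640/2 = 6820

LCM = 6820


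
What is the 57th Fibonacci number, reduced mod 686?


F(k) mod 686 for k=1..57:
1, 1, 2, 3, 5, 8, 13, 21, 34, 55, 89, 144, 233, 377, 610, 301, 225, 526, 65, 591, 656, 561, 531, 406, 251, 657, 222, 193, 415, 608, 337, 259, 596, 169, 79, 248, 327, 575, 216, 105, 321, 426, 61, 487, 548, 349, 211, 560, 85, 645, 44, 3, 47, 50, 97, 147, 244
F(57) mod 686 = 244


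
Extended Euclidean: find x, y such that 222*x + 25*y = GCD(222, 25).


Tabular extended Euclidean (each row: r = 222*s + 25*t):
r=222, s=1, t=0
r=25, s=0, t=1
q=8: r=22, s=1, t=-8   [222*(1) + 25*(-8) = 22]
q=1: r=3, s=-1, t=9   [222*(-1) + 25*(9) = 3]
q=7: r=1, s=8, t=-71   [222*(8) + 25*(-71) = 1]
q=3: r=0, s=-25, t=222   [222*(-25) + 25*(222) = 0]
GCD = 1; from the row with r=1: x=8, y=-71
Check: 222*(8) + 25*(-71) = 1776 - 1775 = 1

GCD = 1, x = 8, y = -71


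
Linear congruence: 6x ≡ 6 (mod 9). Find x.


GCD(6, 9) = 3 divides 6
Divide: 2x ≡ 2 (mod 3)
x ≡ 1 (mod 3)


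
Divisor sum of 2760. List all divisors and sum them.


Divisors of 2760: 1, 2, 3, 4, 5, 6, 8, 10, 12, 15, 20, 23, 24, 30, 40, 46, 60, 69, 92, 115, 120, 138, 184, 230, 276, 345, 460, 552, 690, 920, 1380, 2760
Sum = 1 + 2 + 3 + 4 + 5 + 6 + 8 + 10 + 12 + 15 + 20 + 23 + 24 + 30 + 40 + 46 + 60 + 69 + 92 + 115 + 120 + 138 + 184 + 230 + 276 + 345 + 460 + 552 + 690 + 920 + 1380 + 2760 = 8640

σ(2760) = 8640


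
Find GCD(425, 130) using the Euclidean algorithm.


425 = 3 * 130 + 35
130 = 3 * 35 + 25
35 = 1 * 25 + 10
25 = 2 * 10 + 5
10 = 2 * 5 + 0
GCD = 5


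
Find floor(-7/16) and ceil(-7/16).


-7/16 = -0.4375
floor = -1
ceil = 0

floor = -1, ceil = 0


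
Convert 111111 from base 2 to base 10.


111111 (base 2) = 63 (decimal)
63 (decimal) = 63 (base 10)


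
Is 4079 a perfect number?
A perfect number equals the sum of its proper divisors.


Proper divisors of 4079: 1
Sum = 1 = 1

No, 4079 is not perfect (1 ≠ 4079)


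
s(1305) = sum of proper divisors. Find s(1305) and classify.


Proper divisors: 1, 3, 5, 9, 15, 29, 45, 87, 145, 261, 435
Sum = 1 + 3 + 5 + 9 + 15 + 29 + 45 + 87 + 145 + 261 + 435 = 1035
1035 < 1305 → deficient

s(1305) = 1035 (deficient)


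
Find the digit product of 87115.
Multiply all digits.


8 × 7 × 1 × 1 × 5 = 280


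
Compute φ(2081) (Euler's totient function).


2081 = 2081
Prime factors: 2081
φ(2081) = 2081 × (1-1/2081)
= 2081 × 2080/2081 = 2080

φ(2081) = 2080


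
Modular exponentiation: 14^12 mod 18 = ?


14^1 mod 18 = 14
14^2 mod 18 = 16
14^3 mod 18 = 8
14^4 mod 18 = 4
14^5 mod 18 = 2
14^6 mod 18 = 10
14^7 mod 18 = 14
14^8 mod 18 = 16
14^9 mod 18 = 8
14^10 mod 18 = 4
14^11 mod 18 = 2
14^12 mod 18 = 10


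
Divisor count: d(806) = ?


806 = 2^1 × 13^1 × 31^1
d(806) = (1+1) × (1+1) × (1+1) = 8

8 divisors


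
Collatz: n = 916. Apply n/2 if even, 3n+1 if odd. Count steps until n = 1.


916 → 458 → 229 → 688 → 344 → 172 → 86 → 43 → 130 → 65 → 196 → 98 → 49 → 148 → 74 → 37 → 112 → 56 → 28 → 14 → 7 → 22 → 11 → 34 → 17 → 52 → 26 → 13 → 40 → 20 → 10 → 5 → 16 → 8 → 4 → 2 → 1
Total steps = 36

36 steps


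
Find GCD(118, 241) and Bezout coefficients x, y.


Tabular extended Euclidean (each row: r = 118*s + 241*t):
r=118, s=1, t=0
r=241, s=0, t=1
q=0: r=118, s=1, t=0   [118*(1) + 241*(0) = 118]
q=2: r=5, s=-2, t=1   [118*(-2) + 241*(1) = 5]
q=23: r=3, s=47, t=-23   [118*(47) + 241*(-23) = 3]
q=1: r=2, s=-49, t=24   [118*(-49) + 241*(24) = 2]
q=1: r=1, s=96, t=-47   [118*(96) + 241*(-47) = 1]
q=2: r=0, s=-241, t=118   [118*(-241) + 241*(118) = 0]
GCD = 1; from the row with r=1: x=96, y=-47
Check: 118*(96) + 241*(-47) = 11328 - 11327 = 1

GCD = 1, x = 96, y = -47


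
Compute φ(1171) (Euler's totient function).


1171 = 1171
Prime factors: 1171
φ(1171) = 1171 × (1-1/1171)
= 1171 × 1170/1171 = 1170

φ(1171) = 1170


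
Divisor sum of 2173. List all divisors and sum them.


Divisors of 2173: 1, 41, 53, 2173
Sum = 1 + 41 + 53 + 2173 = 2268

σ(2173) = 2268


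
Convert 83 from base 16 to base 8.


83 (base 16) = 131 (decimal)
131 (decimal) = 203 (base 8)


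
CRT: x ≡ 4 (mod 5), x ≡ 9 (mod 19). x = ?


M = 5*19 = 95
M1 = M/5 = 19, M2 = M/19 = 5
M1^(-1) mod 5 = 4, M2^(-1) mod 19 = 4
x = 4*19*4 + 9*5*4 = 484
484 mod 95 = 9
Check: 9 mod 5 = 4 ✓, 9 mod 19 = 9 ✓

x ≡ 9 (mod 95)


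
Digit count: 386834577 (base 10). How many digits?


386834577 has 9 digits in base 10
floor(log10(386834577)) + 1 = floor(8.5875) + 1 = 9

9 digits (base 10)


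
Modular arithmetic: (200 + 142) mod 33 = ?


200 + 142 = 342
342 mod 33 = 12


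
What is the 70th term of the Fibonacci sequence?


Sequence: 1, 1, 2, 3, 5, 8, 13, 21, 34, 55, 89, 144, 233, 377, 610, 987, 1597, 2584, 4181, 6765, 10946, 17711, 28657, 46368, 75025, 121393, 196418, 317811, 514229, 832040, 1346269, 2178309, 3524578, 5702887, 9227465, 14930352, 24157817, 39088169, 63245986, 102334155, 165580141, 267914296, 433494437, 701408733, 1134903170, 1836311903, 2971215073, 4807526976, 7778742049, 12586269025, 20365011074, 32951280099, 53316291173, 86267571272, 139583862445, 225851433717, 365435296162, 591286729879, 956722026041, 1548008755920, 2504730781961, 4052739537881, 6557470319842, 10610209857723, 17167680177565, 27777890035288, 44945570212853, 72723460248141, 117669030460994, 190392490709135
F(70) = 190392490709135


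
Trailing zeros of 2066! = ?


floor(2066/5) = 413
floor(2066/25) = 82
floor(2066/125) = 16
floor(2066/625) = 3
Total = 514

514 trailing zeros


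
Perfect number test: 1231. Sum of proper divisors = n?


Proper divisors of 1231: 1
Sum = 1 = 1

No, 1231 is not perfect (1 ≠ 1231)


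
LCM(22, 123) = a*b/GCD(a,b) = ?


GCD(22, 123) = 1
LCM = 22*123/1 = 2706/1 = 2706

LCM = 2706


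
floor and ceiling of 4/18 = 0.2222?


4/18 = 0.2222
floor = 0
ceil = 1

floor = 0, ceil = 1


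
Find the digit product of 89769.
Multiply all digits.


8 × 9 × 7 × 6 × 9 = 27216


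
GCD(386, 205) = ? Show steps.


386 = 1 * 205 + 181
205 = 1 * 181 + 24
181 = 7 * 24 + 13
24 = 1 * 13 + 11
13 = 1 * 11 + 2
11 = 5 * 2 + 1
2 = 2 * 1 + 0
GCD = 1


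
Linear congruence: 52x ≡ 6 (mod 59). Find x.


GCD(52, 59) = 1, unique solution
a^(-1) mod 59 = 42
x = 42 * 6 mod 59 = 16

x ≡ 16 (mod 59)


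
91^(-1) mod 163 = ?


Use the extended Euclidean algorithm on (163, 91); each row r = 163*s + 91*t:
r=163, s=1, t=0
r=91, s=0, t=1
q=1: r=72, s=1, t=-1   [163*(1) + 91*(-1) = 72]
q=1: r=19, s=-1, t=2   [163*(-1) + 91*(2) = 19]
q=3: r=15, s=4, t=-7   [163*(4) + 91*(-7) = 15]
q=1: r=4, s=-5, t=9   [163*(-5) + 91*(9) = 4]
q=3: r=3, s=19, t=-34   [163*(19) + 91*(-34) = 3]
q=1: r=1, s=-24, t=43   [163*(-24) + 91*(43) = 1]
q=3: r=0, s=91, t=-163   [163*(91) + 91*(-163) = 0]
GCD = 1 with t = 43, so 91*(43) ≡ 1 (mod 163)
Inverse = 43 mod 163 = 43
Check: 91 * 43 = 3913 ≡ 1 (mod 163)

91^(-1) ≡ 43 (mod 163)


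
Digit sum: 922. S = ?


9 + 2 + 2 = 13


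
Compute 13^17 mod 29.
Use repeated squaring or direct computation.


13^1 mod 29 = 13
13^2 mod 29 = 24
13^3 mod 29 = 22
13^4 mod 29 = 25
13^5 mod 29 = 6
13^6 mod 29 = 20
13^7 mod 29 = 28
13^8 mod 29 = 16
13^9 mod 29 = 5
13^10 mod 29 = 7
13^11 mod 29 = 4
13^12 mod 29 = 23
13^13 mod 29 = 9
13^14 mod 29 = 1
13^15 mod 29 = 13
13^16 mod 29 = 24
13^17 mod 29 = 22


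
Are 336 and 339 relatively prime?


Euclidean algorithm:
339 = 1 * 336 + 3
336 = 112 * 3 + 0
GCD(336, 339) = 3

No, not coprime (GCD = 3)


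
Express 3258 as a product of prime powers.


3258 / 2 = 1629
1629 / 3 = 543
543 / 3 = 181
181 / 181 = 1
3258 = 2 × 3^2 × 181


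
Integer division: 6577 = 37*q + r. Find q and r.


6577 = 37 * 177 + 28
Check: 6549 + 28 = 6577

q = 177, r = 28


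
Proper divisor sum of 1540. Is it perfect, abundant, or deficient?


Proper divisors: 1, 2, 4, 5, 7, 10, 11, 14, 20, 22, 28, 35, 44, 55, 70, 77, 110, 140, 154, 220, 308, 385, 770
Sum = 1 + 2 + 4 + 5 + 7 + 10 + 11 + 14 + 20 + 22 + 28 + 35 + 44 + 55 + 70 + 77 + 110 + 140 + 154 + 220 + 308 + 385 + 770 = 2492
2492 > 1540 → abundant

s(1540) = 2492 (abundant)


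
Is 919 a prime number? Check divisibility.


Check divisors up to sqrt(919) = 30.3150
No divisors found.
919 is prime.

Yes, 919 is prime


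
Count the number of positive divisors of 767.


767 = 13^1 × 59^1
d(767) = (1+1) × (1+1) = 4

4 divisors


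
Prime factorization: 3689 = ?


3689 / 7 = 527
527 / 17 = 31
31 / 31 = 1
3689 = 7 × 17 × 31


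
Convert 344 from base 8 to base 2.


344 (base 8) = 228 (decimal)
228 (decimal) = 11100100 (base 2)


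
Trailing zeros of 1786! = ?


floor(1786/5) = 357
floor(1786/25) = 71
floor(1786/125) = 14
floor(1786/625) = 2
Total = 444

444 trailing zeros


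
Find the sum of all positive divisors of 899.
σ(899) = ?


Divisors of 899: 1, 29, 31, 899
Sum = 1 + 29 + 31 + 899 = 960

σ(899) = 960


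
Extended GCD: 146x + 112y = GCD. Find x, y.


Tabular extended Euclidean (each row: r = 146*s + 112*t):
r=146, s=1, t=0
r=112, s=0, t=1
q=1: r=34, s=1, t=-1   [146*(1) + 112*(-1) = 34]
q=3: r=10, s=-3, t=4   [146*(-3) + 112*(4) = 10]
q=3: r=4, s=10, t=-13   [146*(10) + 112*(-13) = 4]
q=2: r=2, s=-23, t=30   [146*(-23) + 112*(30) = 2]
q=2: r=0, s=56, t=-73   [146*(56) + 112*(-73) = 0]
GCD = 2; from the row with r=2: x=-23, y=30
Check: 146*(-23) + 112*(30) = -3358 + 3360 = 2

GCD = 2, x = -23, y = 30


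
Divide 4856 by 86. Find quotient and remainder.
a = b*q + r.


4856 = 86 * 56 + 40
Check: 4816 + 40 = 4856

q = 56, r = 40


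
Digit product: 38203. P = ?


3 × 8 × 2 × 0 × 3 = 0


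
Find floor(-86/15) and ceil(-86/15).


-86/15 = -5.7333
floor = -6
ceil = -5

floor = -6, ceil = -5


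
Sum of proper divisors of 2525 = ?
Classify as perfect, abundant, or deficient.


Proper divisors: 1, 5, 25, 101, 505
Sum = 1 + 5 + 25 + 101 + 505 = 637
637 < 2525 → deficient

s(2525) = 637 (deficient)


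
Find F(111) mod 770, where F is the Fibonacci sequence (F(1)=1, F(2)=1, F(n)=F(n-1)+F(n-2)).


F(k) mod 770 for k=1..111:
1, 1, 2, 3, 5, 8, 13, 21, 34, 55, 89, 144, 233, 377, 610, 217, 57, 274, 331, 605, 166, 1, 167, 168, 335, 503, 68, 571, 639, 440, 309, 749, 288, 267, 555, 52, 607, 659, 496, 385, 111, 496, 607, 333, 170, 503, 673, 406, 309, 715, 254, 199, 453, 652, 335, 217, 552, 769, 551, 550, 331, 111, 442, 553, 225, 8, 233, 241, 474, 715, 419, 364, 13, 377, 390, 767, 387, 384, 1, 385, 386, 1, 387, 388, 5, 393, 398, 21, 419, 440, 89, 529, 618, 377, 225, 602, 57, 659, 716, 605, 551, 386, 167, 553, 720, 503, 453, 186, 639, 55, 694
F(111) mod 770 = 694


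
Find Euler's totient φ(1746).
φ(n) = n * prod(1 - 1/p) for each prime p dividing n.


1746 = 2 × 3^2 × 97
Prime factors: 2, 3, 97
φ(1746) = 1746 × (1-1/2) × (1-1/3) × (1-1/97)
= 1746 × 1/2 × 2/3 × 96/97 = 576

φ(1746) = 576


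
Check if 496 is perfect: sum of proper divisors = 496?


Proper divisors of 496: 1, 2, 4, 8, 16, 31, 62, 124, 248
Sum = 1 + 2 + 4 + 8 + 16 + 31 + 62 + 124 + 248 = 496

Yes, 496 is perfect (496 = 496)


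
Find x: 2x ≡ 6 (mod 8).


GCD(2, 8) = 2 divides 6
Divide: 1x ≡ 3 (mod 4)
x ≡ 3 (mod 4)


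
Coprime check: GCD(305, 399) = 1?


Euclidean algorithm:
399 = 1 * 305 + 94
305 = 3 * 94 + 23
94 = 4 * 23 + 2
23 = 11 * 2 + 1
2 = 2 * 1 + 0
GCD(305, 399) = 1

Yes, coprime (GCD = 1)


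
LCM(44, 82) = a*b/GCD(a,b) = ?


GCD(44, 82) = 2
LCM = 44*82/2 = 3608/2 = 1804

LCM = 1804


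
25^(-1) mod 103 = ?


Use the extended Euclidean algorithm on (103, 25); each row r = 103*s + 25*t:
r=103, s=1, t=0
r=25, s=0, t=1
q=4: r=3, s=1, t=-4   [103*(1) + 25*(-4) = 3]
q=8: r=1, s=-8, t=33   [103*(-8) + 25*(33) = 1]
q=3: r=0, s=25, t=-103   [103*(25) + 25*(-103) = 0]
GCD = 1 with t = 33, so 25*(33) ≡ 1 (mod 103)
Inverse = 33 mod 103 = 33
Check: 25 * 33 = 825 ≡ 1 (mod 103)

25^(-1) ≡ 33 (mod 103)


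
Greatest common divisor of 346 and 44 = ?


346 = 7 * 44 + 38
44 = 1 * 38 + 6
38 = 6 * 6 + 2
6 = 3 * 2 + 0
GCD = 2


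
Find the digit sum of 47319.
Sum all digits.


4 + 7 + 3 + 1 + 9 = 24


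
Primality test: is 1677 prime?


1677 / 3 = 559 (exact division)
1677 is NOT prime.

No, 1677 is not prime


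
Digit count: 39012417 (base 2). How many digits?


39012417 in base 2 = 10010100110100100001000001
Number of digits = 26

26 digits (base 2)


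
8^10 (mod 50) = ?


8^1 mod 50 = 8
8^2 mod 50 = 14
8^3 mod 50 = 12
8^4 mod 50 = 46
8^5 mod 50 = 18
8^6 mod 50 = 44
8^7 mod 50 = 2
8^8 mod 50 = 16
8^9 mod 50 = 28
8^10 mod 50 = 24


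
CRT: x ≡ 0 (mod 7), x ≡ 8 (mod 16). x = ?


M = 7*16 = 112
M1 = M/7 = 16, M2 = M/16 = 7
M1^(-1) mod 7 = 4, M2^(-1) mod 16 = 7
x = 0*16*4 + 8*7*7 = 392
392 mod 112 = 56
Check: 56 mod 7 = 0 ✓, 56 mod 16 = 8 ✓

x ≡ 56 (mod 112)


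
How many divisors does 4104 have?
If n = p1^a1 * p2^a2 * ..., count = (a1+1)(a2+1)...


4104 = 2^3 × 3^3 × 19^1
d(4104) = (3+1) × (3+1) × (1+1) = 32

32 divisors


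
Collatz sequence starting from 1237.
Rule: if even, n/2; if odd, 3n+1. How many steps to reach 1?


1237 → 3712 → 1856 → 928 → 464 → 232 → 116 → 58 → 29 → 88 → 44 → 22 → 11 → 34 → 17 → 52 → 26 → 13 → 40 → 20 → 10 → 5 → 16 → 8 → 4 → 2 → 1
Total steps = 26

26 steps


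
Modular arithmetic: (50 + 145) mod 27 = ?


50 + 145 = 195
195 mod 27 = 6


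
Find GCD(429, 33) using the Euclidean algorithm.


429 = 13 * 33 + 0
GCD = 33


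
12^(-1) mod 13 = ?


Use the extended Euclidean algorithm on (13, 12); each row r = 13*s + 12*t:
r=13, s=1, t=0
r=12, s=0, t=1
q=1: r=1, s=1, t=-1   [13*(1) + 12*(-1) = 1]
q=12: r=0, s=-12, t=13   [13*(-12) + 12*(13) = 0]
GCD = 1 with t = -1, so 12*(-1) ≡ 1 (mod 13)
Inverse = -1 mod 13 = 12
Check: 12 * 12 = 144 ≡ 1 (mod 13)

12^(-1) ≡ 12 (mod 13)


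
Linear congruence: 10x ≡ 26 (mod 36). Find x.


GCD(10, 36) = 2 divides 26
Divide: 5x ≡ 13 (mod 18)
x ≡ 17 (mod 18)


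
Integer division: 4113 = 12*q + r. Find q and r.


4113 = 12 * 342 + 9
Check: 4104 + 9 = 4113

q = 342, r = 9


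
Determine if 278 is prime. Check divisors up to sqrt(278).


278 / 2 = 139 (exact division)
278 is NOT prime.

No, 278 is not prime


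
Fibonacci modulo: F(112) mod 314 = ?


F(k) mod 314 for k=1..112:
1, 1, 2, 3, 5, 8, 13, 21, 34, 55, 89, 144, 233, 63, 296, 45, 27, 72, 99, 171, 270, 127, 83, 210, 293, 189, 168, 43, 211, 254, 151, 91, 242, 19, 261, 280, 227, 193, 106, 299, 91, 76, 167, 243, 96, 25, 121, 146, 267, 99, 52, 151, 203, 40, 243, 283, 212, 181, 79, 260, 25, 285, 310, 281, 277, 244, 207, 137, 30, 167, 197, 50, 247, 297, 230, 213, 129, 28, 157, 185, 28, 213, 241, 140, 67, 207, 274, 167, 127, 294, 107, 87, 194, 281, 161, 128, 289, 103, 78, 181, 259, 126, 71, 197, 268, 151, 105, 256, 47, 303, 36, 25
F(112) mod 314 = 25


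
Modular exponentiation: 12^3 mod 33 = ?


12^1 mod 33 = 12
12^2 mod 33 = 12
12^3 mod 33 = 12


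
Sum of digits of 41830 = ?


4 + 1 + 8 + 3 + 0 = 16


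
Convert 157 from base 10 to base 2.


157 (base 10) = 157 (decimal)
157 (decimal) = 10011101 (base 2)


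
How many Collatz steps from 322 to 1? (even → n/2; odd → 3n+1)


322 → 161 → 484 → 242 → 121 → 364 → 182 → 91 → 274 → 137 → 412 → 206 → 103 → 310 → 155 → 466 → 233 → 700 → 350 → 175 → 526 → 263 → 790 → 395 → 1186 → 593 → 1780 → 890 → 445 → 1336 → 668 → 334 → 167 → 502 → 251 → 754 → 377 → 1132 → 566 → 283 → 850 → 425 → 1276 → 638 → 319 → 958 → 479 → 1438 → 719 → 2158 → 1079 → 3238 → 1619 → 4858 → 2429 → 7288 → 3644 → 1822 → 911 → 2734 → 1367 → 4102 → 2051 → 6154 → 3077 → 9232 → 4616 → 2308 → 1154 → 577 → 1732 → 866 → 433 → 1300 → 650 → 325 → 976 → 488 → 244 → 122 → 61 → 184 → 92 → 46 → 23 → 70 → 35 → 106 → 53 → 160 → 80 → 40 → 20 → 10 → 5 → 16 → 8 → 4 → 2 → 1
Total steps = 99

99 steps


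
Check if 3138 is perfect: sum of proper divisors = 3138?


Proper divisors of 3138: 1, 2, 3, 6, 523, 1046, 1569
Sum = 1 + 2 + 3 + 6 + 523 + 1046 + 1569 = 3150

No, 3138 is not perfect (3150 ≠ 3138)


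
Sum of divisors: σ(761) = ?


Divisors of 761: 1, 761
Sum = 1 + 761 = 762

σ(761) = 762


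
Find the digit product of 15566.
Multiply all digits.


1 × 5 × 5 × 6 × 6 = 900


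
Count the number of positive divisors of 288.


288 = 2^5 × 3^2
d(288) = (5+1) × (2+1) = 18

18 divisors


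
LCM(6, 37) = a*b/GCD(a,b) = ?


GCD(6, 37) = 1
LCM = 6*37/1 = 222/1 = 222

LCM = 222


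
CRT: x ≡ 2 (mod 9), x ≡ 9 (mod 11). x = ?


M = 9*11 = 99
M1 = M/9 = 11, M2 = M/11 = 9
M1^(-1) mod 9 = 5, M2^(-1) mod 11 = 5
x = 2*11*5 + 9*9*5 = 515
515 mod 99 = 20
Check: 20 mod 9 = 2 ✓, 20 mod 11 = 9 ✓

x ≡ 20 (mod 99)


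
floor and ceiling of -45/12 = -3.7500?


-45/12 = -3.7500
floor = -4
ceil = -3

floor = -4, ceil = -3


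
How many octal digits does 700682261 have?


700682261 in base 8 = 5160710025
Number of digits = 10

10 digits (base 8)


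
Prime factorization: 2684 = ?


2684 / 2 = 1342
1342 / 2 = 671
671 / 11 = 61
61 / 61 = 1
2684 = 2^2 × 11 × 61


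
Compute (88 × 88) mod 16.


88 × 88 = 7744
7744 mod 16 = 0


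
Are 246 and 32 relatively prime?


Euclidean algorithm:
246 = 7 * 32 + 22
32 = 1 * 22 + 10
22 = 2 * 10 + 2
10 = 5 * 2 + 0
GCD(246, 32) = 2

No, not coprime (GCD = 2)


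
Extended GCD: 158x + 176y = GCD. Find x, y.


Tabular extended Euclidean (each row: r = 158*s + 176*t):
r=158, s=1, t=0
r=176, s=0, t=1
q=0: r=158, s=1, t=0   [158*(1) + 176*(0) = 158]
q=1: r=18, s=-1, t=1   [158*(-1) + 176*(1) = 18]
q=8: r=14, s=9, t=-8   [158*(9) + 176*(-8) = 14]
q=1: r=4, s=-10, t=9   [158*(-10) + 176*(9) = 4]
q=3: r=2, s=39, t=-35   [158*(39) + 176*(-35) = 2]
q=2: r=0, s=-88, t=79   [158*(-88) + 176*(79) = 0]
GCD = 2; from the row with r=2: x=39, y=-35
Check: 158*(39) + 176*(-35) = 6162 - 6160 = 2

GCD = 2, x = 39, y = -35


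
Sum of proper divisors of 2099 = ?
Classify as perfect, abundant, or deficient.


Proper divisors: 1
Sum = 1 = 1
1 < 2099 → deficient

s(2099) = 1 (deficient)


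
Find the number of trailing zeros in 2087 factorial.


floor(2087/5) = 417
floor(2087/25) = 83
floor(2087/125) = 16
floor(2087/625) = 3
Total = 519

519 trailing zeros


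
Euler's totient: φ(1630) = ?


1630 = 2 × 5 × 163
Prime factors: 2, 5, 163
φ(1630) = 1630 × (1-1/2) × (1-1/5) × (1-1/163)
= 1630 × 1/2 × 4/5 × 162/163 = 648

φ(1630) = 648


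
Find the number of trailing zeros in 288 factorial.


floor(288/5) = 57
floor(288/25) = 11
floor(288/125) = 2
Total = 70

70 trailing zeros


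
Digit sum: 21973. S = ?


2 + 1 + 9 + 7 + 3 = 22


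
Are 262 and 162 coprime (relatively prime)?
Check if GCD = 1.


Euclidean algorithm:
262 = 1 * 162 + 100
162 = 1 * 100 + 62
100 = 1 * 62 + 38
62 = 1 * 38 + 24
38 = 1 * 24 + 14
24 = 1 * 14 + 10
14 = 1 * 10 + 4
10 = 2 * 4 + 2
4 = 2 * 2 + 0
GCD(262, 162) = 2

No, not coprime (GCD = 2)


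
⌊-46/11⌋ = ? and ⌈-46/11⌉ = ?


-46/11 = -4.1818
floor = -5
ceil = -4

floor = -5, ceil = -4


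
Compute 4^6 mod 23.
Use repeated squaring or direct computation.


4^1 mod 23 = 4
4^2 mod 23 = 16
4^3 mod 23 = 18
4^4 mod 23 = 3
4^5 mod 23 = 12
4^6 mod 23 = 2


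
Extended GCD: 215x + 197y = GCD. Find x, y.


Tabular extended Euclidean (each row: r = 215*s + 197*t):
r=215, s=1, t=0
r=197, s=0, t=1
q=1: r=18, s=1, t=-1   [215*(1) + 197*(-1) = 18]
q=10: r=17, s=-10, t=11   [215*(-10) + 197*(11) = 17]
q=1: r=1, s=11, t=-12   [215*(11) + 197*(-12) = 1]
q=17: r=0, s=-197, t=215   [215*(-197) + 197*(215) = 0]
GCD = 1; from the row with r=1: x=11, y=-12
Check: 215*(11) + 197*(-12) = 2365 - 2364 = 1

GCD = 1, x = 11, y = -12


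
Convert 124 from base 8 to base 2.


124 (base 8) = 84 (decimal)
84 (decimal) = 1010100 (base 2)


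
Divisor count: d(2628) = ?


2628 = 2^2 × 3^2 × 73^1
d(2628) = (2+1) × (2+1) × (1+1) = 18

18 divisors


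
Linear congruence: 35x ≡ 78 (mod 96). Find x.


GCD(35, 96) = 1, unique solution
a^(-1) mod 96 = 11
x = 11 * 78 mod 96 = 90

x ≡ 90 (mod 96)


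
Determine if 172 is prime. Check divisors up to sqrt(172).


172 / 2 = 86 (exact division)
172 is NOT prime.

No, 172 is not prime


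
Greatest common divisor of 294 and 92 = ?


294 = 3 * 92 + 18
92 = 5 * 18 + 2
18 = 9 * 2 + 0
GCD = 2


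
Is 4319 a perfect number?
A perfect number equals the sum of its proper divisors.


Proper divisors of 4319: 1, 7, 617
Sum = 1 + 7 + 617 = 625

No, 4319 is not perfect (625 ≠ 4319)


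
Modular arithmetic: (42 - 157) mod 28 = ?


42 - 157 = -115
-115 mod 28 = 25


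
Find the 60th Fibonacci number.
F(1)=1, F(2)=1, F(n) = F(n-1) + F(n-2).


Sequence: 1, 1, 2, 3, 5, 8, 13, 21, 34, 55, 89, 144, 233, 377, 610, 987, 1597, 2584, 4181, 6765, 10946, 17711, 28657, 46368, 75025, 121393, 196418, 317811, 514229, 832040, 1346269, 2178309, 3524578, 5702887, 9227465, 14930352, 24157817, 39088169, 63245986, 102334155, 165580141, 267914296, 433494437, 701408733, 1134903170, 1836311903, 2971215073, 4807526976, 7778742049, 12586269025, 20365011074, 32951280099, 53316291173, 86267571272, 139583862445, 225851433717, 365435296162, 591286729879, 956722026041, 1548008755920
F(60) = 1548008755920


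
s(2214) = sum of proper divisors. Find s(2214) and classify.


Proper divisors: 1, 2, 3, 6, 9, 18, 27, 41, 54, 82, 123, 246, 369, 738, 1107
Sum = 1 + 2 + 3 + 6 + 9 + 18 + 27 + 41 + 54 + 82 + 123 + 246 + 369 + 738 + 1107 = 2826
2826 > 2214 → abundant

s(2214) = 2826 (abundant)


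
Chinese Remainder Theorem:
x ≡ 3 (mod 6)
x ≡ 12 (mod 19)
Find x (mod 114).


M = 6*19 = 114
M1 = M/6 = 19, M2 = M/19 = 6
M1^(-1) mod 6 = 1, M2^(-1) mod 19 = 16
x = 3*19*1 + 12*6*16 = 1209
1209 mod 114 = 69
Check: 69 mod 6 = 3 ✓, 69 mod 19 = 12 ✓

x ≡ 69 (mod 114)


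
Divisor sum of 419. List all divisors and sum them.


Divisors of 419: 1, 419
Sum = 1 + 419 = 420

σ(419) = 420


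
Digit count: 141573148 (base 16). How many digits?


141573148 in base 16 = 8703C1C
Number of digits = 7

7 digits (base 16)
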